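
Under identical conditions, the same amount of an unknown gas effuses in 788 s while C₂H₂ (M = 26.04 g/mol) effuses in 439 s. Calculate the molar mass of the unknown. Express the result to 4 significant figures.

83.90 g/mol

From Graham's law, t_X/t_C₂H₂ = √(M_X/M_C₂H₂).
788/439 = 1.795 = √(M_X/26.04)
M_X = 26.04 × 1.795² = 26.04 × 3.222 = 83.90 g/mol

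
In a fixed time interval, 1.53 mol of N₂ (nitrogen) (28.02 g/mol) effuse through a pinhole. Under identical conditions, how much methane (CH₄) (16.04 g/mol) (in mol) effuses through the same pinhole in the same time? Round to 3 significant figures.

By Graham's law, rate_CH₄/rate_N₂ = √(M_N₂/M_CH₄) = √(28.02/16.04) = √1.747 = 1.322.
So the amount for CH₄ is 1.53 × 1.322 = 2.02 mol.

2.02 mol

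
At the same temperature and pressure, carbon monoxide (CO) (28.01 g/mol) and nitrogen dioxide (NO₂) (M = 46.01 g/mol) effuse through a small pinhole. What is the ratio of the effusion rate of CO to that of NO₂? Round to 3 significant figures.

Since effusion rate ∝ 1/√M, rate_CO/rate_NO₂ = √(M_NO₂/M_CO) = √(46.01/28.01) = √1.643 = 1.28.

1.28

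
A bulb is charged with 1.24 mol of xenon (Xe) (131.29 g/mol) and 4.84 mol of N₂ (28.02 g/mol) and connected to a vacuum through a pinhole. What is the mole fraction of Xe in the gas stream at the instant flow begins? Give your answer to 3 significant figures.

0.106

The effusion rate of species i is ∝ p_i/√M_i ∝ n_i/√M_i.
Mole fraction of Xe in the effusate = (n_Xe/√M_Xe) / (n_Xe/√M_Xe + n_N₂/√M_N₂)
= (1.24/√131.29) / (1.24/√131.29 + 4.84/√28.02) = 0.1082/(0.1082 + 0.9143) = 0.106.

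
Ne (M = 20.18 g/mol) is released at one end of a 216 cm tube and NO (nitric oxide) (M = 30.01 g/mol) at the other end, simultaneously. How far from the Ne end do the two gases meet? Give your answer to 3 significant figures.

119 cm

In equal time, each gas travels a distance ∝ its rate ∝ 1/√M, so d_Ne/d_NO = √(M_NO/M_Ne) = √(30.01/20.18) = 1.219.
With d_Ne + d_NO = 216 cm, d_NO = 216/(1 + 1.219) = 97.32 cm.
d_Ne = 216 − 97.32 = 119 cm.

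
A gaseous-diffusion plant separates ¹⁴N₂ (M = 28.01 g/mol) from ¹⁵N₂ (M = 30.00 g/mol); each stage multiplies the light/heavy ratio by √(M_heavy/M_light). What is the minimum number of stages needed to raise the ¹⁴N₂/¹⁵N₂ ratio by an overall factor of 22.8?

92

Single-stage factor α = √(30.00/28.01), so ln α = ½ ln(1.07105) = 0.03432.
Need α^N ≥ 22.8 ⇒ N ≥ ln(22.8) / ln α = 3.127 / 0.03432 = 91.11.
Minimum whole number of stages: N = 92.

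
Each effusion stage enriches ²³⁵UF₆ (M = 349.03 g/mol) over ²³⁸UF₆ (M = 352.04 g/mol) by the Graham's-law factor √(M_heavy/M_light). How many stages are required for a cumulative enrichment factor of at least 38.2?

Single-stage factor α = √(352.04/349.03), so ln α = ½ ln(1.00862) = 0.004293.
Need α^N ≥ 38.2 ⇒ N ≥ ln(38.2) / ln α = 3.643 / 0.004293 = 848.46.
Minimum whole number of stages: N = 849.

849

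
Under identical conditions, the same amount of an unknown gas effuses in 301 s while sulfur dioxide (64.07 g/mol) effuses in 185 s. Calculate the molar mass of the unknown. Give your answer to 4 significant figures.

169.6 g/mol

By Graham's law, t_X/t_SO₂ = √(M_X/M_SO₂).
301/185 = 1.627 = √(M_X/64.07)
M_X = 64.07 × 1.627² = 64.07 × 2.647 = 169.6 g/mol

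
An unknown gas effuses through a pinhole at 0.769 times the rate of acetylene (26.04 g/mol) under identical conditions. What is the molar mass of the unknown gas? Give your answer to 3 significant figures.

Since effusion rate ∝ 1/√M, rate_X/rate_C₂H₂ = √(M_C₂H₂/M_X).
0.769 = √(26.04/M_X)
M_X = 26.04 / 0.769² = 26.04 / 0.5914 = 44.0 g/mol

44.0 g/mol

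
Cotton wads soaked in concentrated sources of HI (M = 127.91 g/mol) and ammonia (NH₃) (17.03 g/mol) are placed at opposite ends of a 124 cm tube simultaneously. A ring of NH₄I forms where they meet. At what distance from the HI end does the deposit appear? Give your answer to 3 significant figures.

Distances travelled in equal time are proportional to diffusion rates, so d_HI/d_NH₃ = √(M_NH₃/M_HI) = √(17.03/127.91) = 0.3649.
With d_HI + d_NH₃ = 124 cm, d_NH₃ = 124/(1 + 0.3649) = 90.85 cm.
d_HI = 124 − 90.85 = 33.1 cm.

33.1 cm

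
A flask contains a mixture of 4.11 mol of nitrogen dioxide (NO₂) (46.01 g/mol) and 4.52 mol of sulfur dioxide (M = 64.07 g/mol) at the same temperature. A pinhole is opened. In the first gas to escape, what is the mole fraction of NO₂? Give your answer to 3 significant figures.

0.518

Rate_i ∝ x_i/√M_i (Graham's law weighted by mole fraction), so the effusate composition follows n_i/√M_i.
So x_NO₂ in the escaping gas = (n_NO₂/√M_NO₂) / Σ(n_i/√M_i)
= (4.11/√46.01) / (4.11/√46.01 + 4.52/√64.07) = 0.6059/(0.6059 + 0.5647) = 0.518.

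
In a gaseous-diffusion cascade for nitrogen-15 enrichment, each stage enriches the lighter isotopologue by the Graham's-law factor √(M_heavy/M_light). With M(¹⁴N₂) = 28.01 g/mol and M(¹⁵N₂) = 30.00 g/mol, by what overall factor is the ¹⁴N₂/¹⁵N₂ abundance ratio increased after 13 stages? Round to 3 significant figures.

Overall factor = α^13 with α = √(30.00/28.01), i.e. (30.00/28.01)^(13/2).
= 1.07105^(13/2) = 1.56.

1.56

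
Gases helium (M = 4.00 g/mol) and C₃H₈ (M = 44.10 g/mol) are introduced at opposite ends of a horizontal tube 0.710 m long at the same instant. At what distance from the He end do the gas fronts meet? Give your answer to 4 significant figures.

Distances travelled in equal time are proportional to diffusion rates, so d_He/d_C₃H₈ = √(M_C₃H₈/M_He) = √(44.10/4.00) = 3.320.
With d_He + d_C₃H₈ = 0.710 m, d_C₃H₈ = 0.710/(1 + 3.320) = 0.1643 m.
d_He = 0.710 − 0.1643 = 0.5457 m.

0.5457 m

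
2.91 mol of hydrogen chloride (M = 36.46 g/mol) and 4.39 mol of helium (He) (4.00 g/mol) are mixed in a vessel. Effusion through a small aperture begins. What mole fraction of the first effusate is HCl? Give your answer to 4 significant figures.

Rate_i ∝ x_i/√M_i (Graham's law weighted by mole fraction), so the effusate composition follows n_i/√M_i.
So x_HCl in the escaping gas = (n_HCl/√M_HCl) / Σ(n_i/√M_i)
= (2.91/√36.46) / (2.91/√36.46 + 4.39/√4.00) = 0.4819/(0.4819 + 2.195) = 0.1800.

0.1800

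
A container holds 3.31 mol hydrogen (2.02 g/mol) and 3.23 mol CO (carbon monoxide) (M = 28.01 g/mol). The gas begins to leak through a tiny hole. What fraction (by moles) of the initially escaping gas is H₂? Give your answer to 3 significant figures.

0.792

Rate_i ∝ x_i/√M_i (Graham's law weighted by mole fraction), so the effusate composition follows n_i/√M_i.
Mole fraction of H₂ in the effusate = (n_H₂/√M_H₂) / (n_H₂/√M_H₂ + n_CO/√M_CO)
= (3.31/√2.02) / (3.31/√2.02 + 3.23/√28.01) = 2.329/(2.329 + 0.6103) = 0.792.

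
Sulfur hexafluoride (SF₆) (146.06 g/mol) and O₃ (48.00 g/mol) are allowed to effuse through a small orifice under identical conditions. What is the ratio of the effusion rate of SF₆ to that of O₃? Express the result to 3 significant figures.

0.573

From Graham's law, rate_SF₆/rate_O₃ = √(M_O₃/M_SF₆) = √(48.00/146.06) = √0.3286 = 0.573.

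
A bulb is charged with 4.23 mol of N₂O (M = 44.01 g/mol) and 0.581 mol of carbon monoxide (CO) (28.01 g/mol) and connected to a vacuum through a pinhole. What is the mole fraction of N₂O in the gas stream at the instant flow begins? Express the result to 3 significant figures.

Each component's effusion rate ∝ (its partial pressure)·(1/√M) ∝ n_i/√M_i.
So x_N₂O in the escaping gas = (n_N₂O/√M_N₂O) / Σ(n_i/√M_i)
= (4.23/√44.01) / (4.23/√44.01 + 0.581/√28.01) = 0.6376/(0.6376 + 0.1098) = 0.853.

0.853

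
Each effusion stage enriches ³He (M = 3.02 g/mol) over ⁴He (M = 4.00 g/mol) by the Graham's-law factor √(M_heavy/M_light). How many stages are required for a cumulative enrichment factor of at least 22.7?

23

Per stage α = (4.00/3.02)^(1/2) = 1.32450^0.5, giving ln α = 0.1405.
Need α^N ≥ 22.7 ⇒ N ≥ ln(22.7) / ln α = 3.122 / 0.1405 = 22.22.
Rounding up, N = 23 stages.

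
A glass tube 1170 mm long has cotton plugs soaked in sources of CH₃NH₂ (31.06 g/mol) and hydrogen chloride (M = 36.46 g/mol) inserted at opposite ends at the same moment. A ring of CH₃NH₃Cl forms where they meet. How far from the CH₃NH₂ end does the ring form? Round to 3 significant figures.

Distances travelled in equal time are proportional to diffusion rates, so d_CH₃NH₂/d_HCl = √(M_HCl/M_CH₃NH₂) = √(36.46/31.06) = 1.083.
With d_CH₃NH₂ + d_HCl = 1170 mm, d_HCl = 1170/(1 + 1.083) = 561.6 mm.
d_CH₃NH₂ = 1170 − 561.6 = 608 mm.

608 mm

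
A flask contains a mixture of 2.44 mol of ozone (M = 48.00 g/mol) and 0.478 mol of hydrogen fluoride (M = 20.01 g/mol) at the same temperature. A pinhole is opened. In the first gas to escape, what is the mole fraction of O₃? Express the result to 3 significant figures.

Rate_i ∝ x_i/√M_i (Graham's law weighted by mole fraction), so the effusate composition follows n_i/√M_i.
So x_O₃ in the escaping gas = (n_O₃/√M_O₃) / Σ(n_i/√M_i)
= (2.44/√48.00) / (2.44/√48.00 + 0.478/√20.01) = 0.3522/(0.3522 + 0.1069) = 0.767.

0.767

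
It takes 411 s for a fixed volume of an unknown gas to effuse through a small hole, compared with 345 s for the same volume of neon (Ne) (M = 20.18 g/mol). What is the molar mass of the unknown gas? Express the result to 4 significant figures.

28.64 g/mol

Graham's law gives t_X/t_Ne = √(M_X/M_Ne).
411/345 = 1.191 = √(M_X/20.18)
M_X = 20.18 × 1.191² = 20.18 × 1.419 = 28.64 g/mol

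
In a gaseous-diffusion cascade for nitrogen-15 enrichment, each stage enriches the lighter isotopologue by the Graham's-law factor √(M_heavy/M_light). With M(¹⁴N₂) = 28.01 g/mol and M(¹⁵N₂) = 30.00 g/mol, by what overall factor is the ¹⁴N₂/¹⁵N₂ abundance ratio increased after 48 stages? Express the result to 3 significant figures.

Overall factor = α^48 with α = √(30.00/28.01), i.e. (30.00/28.01)^(48/2).
= 1.07105^24 = 5.19.

5.19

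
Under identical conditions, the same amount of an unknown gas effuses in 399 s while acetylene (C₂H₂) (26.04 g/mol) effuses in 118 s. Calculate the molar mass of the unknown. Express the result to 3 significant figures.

298 g/mol

From Graham's law, t_X/t_C₂H₂ = √(M_X/M_C₂H₂).
399/118 = 3.381 = √(M_X/26.04)
M_X = 26.04 × 3.381² = 26.04 × 11.43 = 298 g/mol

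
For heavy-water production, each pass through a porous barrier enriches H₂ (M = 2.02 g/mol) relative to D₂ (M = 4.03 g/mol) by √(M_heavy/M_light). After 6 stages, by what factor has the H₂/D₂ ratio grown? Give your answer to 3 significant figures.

Each stage multiplies the ratio by α = √(4.03/2.02), so after 6 stages the overall factor is α^6 = (4.03/2.02)^(6/2).
= 1.99505^3 = 7.94.

7.94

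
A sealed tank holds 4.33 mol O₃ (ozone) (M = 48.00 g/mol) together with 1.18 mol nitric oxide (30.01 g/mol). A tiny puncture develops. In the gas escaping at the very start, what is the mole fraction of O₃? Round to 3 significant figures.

The effusion rate of species i is ∝ p_i/√M_i ∝ n_i/√M_i.
x_O₃(eff) = (n_O₃/√M_O₃) / (n_O₃/√M_O₃ + n_NO/√M_NO)
= (4.33/√48.00) / (4.33/√48.00 + 1.18/√30.01) = 0.6250/(0.6250 + 0.2154) = 0.744.

0.744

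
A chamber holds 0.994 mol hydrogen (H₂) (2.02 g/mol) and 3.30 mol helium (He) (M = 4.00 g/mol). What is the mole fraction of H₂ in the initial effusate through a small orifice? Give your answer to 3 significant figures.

Effusion rate of each component ∝ n_i/√M_i (partial pressure × 1/√M).
So x_H₂ in the escaping gas = (n_H₂/√M_H₂) / Σ(n_i/√M_i)
= (0.994/√2.02) / (0.994/√2.02 + 3.30/√4.00) = 0.6994/(0.6994 + 1.650) = 0.298.

0.298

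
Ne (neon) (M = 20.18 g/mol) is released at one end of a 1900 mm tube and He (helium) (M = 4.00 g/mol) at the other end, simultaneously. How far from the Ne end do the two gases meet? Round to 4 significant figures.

585.3 mm

In equal time, each gas travels a distance ∝ its rate ∝ 1/√M, so d_Ne/d_He = √(M_He/M_Ne) = √(4.00/20.18) = 0.4452.
With d_Ne + d_He = 1900 mm, d_He = 1900/(1 + 0.4452) = 1315 mm.
d_Ne = 1900 − 1315 = 585.3 mm.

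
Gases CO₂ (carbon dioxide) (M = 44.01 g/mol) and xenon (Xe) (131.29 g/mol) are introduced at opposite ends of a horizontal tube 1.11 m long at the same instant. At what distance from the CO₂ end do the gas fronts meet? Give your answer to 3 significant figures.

0.703 m

Distances travelled in equal time are proportional to diffusion rates, so d_CO₂/d_Xe = √(M_Xe/M_CO₂) = √(131.29/44.01) = 1.727.
With d_CO₂ + d_Xe = 1.11 m, d_Xe = 1.11/(1 + 1.727) = 0.4070 m.
d_CO₂ = 1.11 − 0.4070 = 0.703 m.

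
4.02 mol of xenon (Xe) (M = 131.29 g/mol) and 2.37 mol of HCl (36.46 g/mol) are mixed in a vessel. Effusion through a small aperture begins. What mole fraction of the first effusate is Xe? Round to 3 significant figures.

Effusion rate of each component ∝ n_i/√M_i (partial pressure × 1/√M).
So x_Xe in the escaping gas = (n_Xe/√M_Xe) / Σ(n_i/√M_i)
= (4.02/√131.29) / (4.02/√131.29 + 2.37/√36.46) = 0.3508/(0.3508 + 0.3925) = 0.472.

0.472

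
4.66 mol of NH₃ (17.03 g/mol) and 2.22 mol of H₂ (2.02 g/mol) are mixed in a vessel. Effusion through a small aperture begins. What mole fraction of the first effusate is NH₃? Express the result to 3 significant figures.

0.420

Effusion rate of each component ∝ n_i/√M_i (partial pressure × 1/√M).
So x_NH₃ in the escaping gas = (n_NH₃/√M_NH₃) / Σ(n_i/√M_i)
= (4.66/√17.03) / (4.66/√17.03 + 2.22/√2.02) = 1.129/(1.129 + 1.562) = 0.420.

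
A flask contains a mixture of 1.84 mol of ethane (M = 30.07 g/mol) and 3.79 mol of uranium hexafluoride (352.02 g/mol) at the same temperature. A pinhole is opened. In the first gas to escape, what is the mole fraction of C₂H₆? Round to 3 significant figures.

0.624

The effusion rate of species i is ∝ p_i/√M_i ∝ n_i/√M_i.
So x_C₂H₆ in the escaping gas = (n_C₂H₆/√M_C₂H₆) / Σ(n_i/√M_i)
= (1.84/√30.07) / (1.84/√30.07 + 3.79/√352.02) = 0.3355/(0.3355 + 0.2020) = 0.624.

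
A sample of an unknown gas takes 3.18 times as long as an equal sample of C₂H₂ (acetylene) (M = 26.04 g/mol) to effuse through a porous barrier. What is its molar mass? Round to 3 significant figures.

263 g/mol

From Graham's law, t_X/t_C₂H₂ = √(M_X/M_C₂H₂).
3.18 = √(M_X/26.04)
M_X = 26.04 × 3.18² = 26.04 × 10.11 = 263 g/mol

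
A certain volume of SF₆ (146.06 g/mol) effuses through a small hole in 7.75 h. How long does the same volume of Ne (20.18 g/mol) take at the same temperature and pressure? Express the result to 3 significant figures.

2.88 h

Using Graham's law: t_Ne/t_SF₆ = √(M_Ne/M_SF₆) = √(20.18/146.06) = √0.1382 = 0.3717.
So the time for Ne is 7.75 × 0.3717 = 2.88 h.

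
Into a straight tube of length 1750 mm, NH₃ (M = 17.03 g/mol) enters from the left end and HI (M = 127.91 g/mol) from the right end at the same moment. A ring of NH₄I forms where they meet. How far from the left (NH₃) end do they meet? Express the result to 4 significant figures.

1282 mm

The fronts meet when d_NH₃ + d_HI = L with d_NH₃/d_HI = √(M_HI/M_NH₃) (Graham's law). Here √(M_HI/M_NH₃) = √(127.91/17.03) = 2.741.
With d_NH₃ + d_HI = 1750 mm, d_HI = 1750/(1 + 2.741) = 467.8 mm.
d_NH₃ = 1750 − 467.8 = 1282 mm.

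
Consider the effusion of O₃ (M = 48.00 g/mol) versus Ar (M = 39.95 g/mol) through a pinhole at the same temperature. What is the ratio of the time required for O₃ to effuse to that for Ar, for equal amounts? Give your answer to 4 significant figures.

1.096

Since effusion rate ∝ 1/√M, t_O₃/t_Ar = √(M_O₃/M_Ar) = √(48.00/39.95) = √1.202 = 1.096.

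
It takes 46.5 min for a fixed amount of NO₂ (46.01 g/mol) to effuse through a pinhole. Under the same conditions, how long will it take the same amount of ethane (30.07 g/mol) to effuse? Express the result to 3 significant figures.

From Graham's law, t_C₂H₆/t_NO₂ = √(M_C₂H₆/M_NO₂) = √(30.07/46.01) = √0.6536 = 0.8084.
So the time for C₂H₆ is 46.5 × 0.8084 = 37.6 min.

37.6 min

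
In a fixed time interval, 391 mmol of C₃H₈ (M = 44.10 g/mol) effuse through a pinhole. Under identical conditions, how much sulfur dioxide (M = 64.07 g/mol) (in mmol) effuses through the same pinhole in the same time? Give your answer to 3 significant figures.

324 mmol

By Graham's law, rate_SO₂/rate_C₃H₈ = √(M_C₃H₈/M_SO₂) = √(44.10/64.07) = √0.6883 = 0.8296.
So the amount for SO₂ is 391 × 0.8296 = 324 mmol.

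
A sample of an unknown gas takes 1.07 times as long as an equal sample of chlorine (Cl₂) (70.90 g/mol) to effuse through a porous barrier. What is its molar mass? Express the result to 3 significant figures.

Using Graham's law: t_X/t_Cl₂ = √(M_X/M_Cl₂).
1.07 = √(M_X/70.90)
M_X = 70.90 × 1.07² = 70.90 × 1.145 = 81.2 g/mol

81.2 g/mol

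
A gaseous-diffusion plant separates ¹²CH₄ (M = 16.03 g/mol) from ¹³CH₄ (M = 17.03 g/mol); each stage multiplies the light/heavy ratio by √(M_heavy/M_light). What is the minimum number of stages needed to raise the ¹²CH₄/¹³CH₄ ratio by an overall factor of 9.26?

Per stage α = (17.03/16.03)^(1/2) = 1.06238^0.5, giving ln α = 0.03026.
Need α^N ≥ 9.26 ⇒ N ≥ ln(9.26) / ln α = 2.226 / 0.03026 = 73.56.
So at least 74 stages are needed.

74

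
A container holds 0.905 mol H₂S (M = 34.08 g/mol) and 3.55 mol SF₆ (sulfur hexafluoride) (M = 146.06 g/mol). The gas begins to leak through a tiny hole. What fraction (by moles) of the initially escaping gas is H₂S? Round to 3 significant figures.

Rate_i ∝ x_i/√M_i (Graham's law weighted by mole fraction), so the effusate composition follows n_i/√M_i.
So x_H₂S in the escaping gas = (n_H₂S/√M_H₂S) / Σ(n_i/√M_i)
= (0.905/√34.08) / (0.905/√34.08 + 3.55/√146.06) = 0.1550/(0.1550 + 0.2937) = 0.345.

0.345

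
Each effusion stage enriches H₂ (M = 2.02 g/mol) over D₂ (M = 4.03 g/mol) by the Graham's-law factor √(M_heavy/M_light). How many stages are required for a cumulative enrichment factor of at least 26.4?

10

Single-stage factor α = √(4.03/2.02), so ln α = ½ ln(1.99505) = 0.3453.
Need α^N ≥ 26.4 ⇒ N ≥ ln(26.4) / ln α = 3.273 / 0.3453 = 9.48.
Rounding up, N = 10 stages.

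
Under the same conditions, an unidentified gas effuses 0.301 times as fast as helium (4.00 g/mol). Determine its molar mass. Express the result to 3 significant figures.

From Graham's law, rate_X/rate_He = √(M_He/M_X).
0.301 = √(4.00/M_X)
M_X = 4.00 / 0.301² = 4.00 / 0.09060 = 44.1 g/mol

44.1 g/mol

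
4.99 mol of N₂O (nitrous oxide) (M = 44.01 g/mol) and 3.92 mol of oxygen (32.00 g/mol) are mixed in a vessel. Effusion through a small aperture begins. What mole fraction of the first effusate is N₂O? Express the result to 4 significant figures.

Each component's effusion rate ∝ (its partial pressure)·(1/√M) ∝ n_i/√M_i.
So x_N₂O in the escaping gas = (n_N₂O/√M_N₂O) / Σ(n_i/√M_i)
= (4.99/√44.01) / (4.99/√44.01 + 3.92/√32.00) = 0.7522/(0.7522 + 0.6930) = 0.5205.

0.5205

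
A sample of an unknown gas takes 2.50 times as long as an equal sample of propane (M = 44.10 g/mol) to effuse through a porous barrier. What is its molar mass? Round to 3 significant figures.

Since effusion rate ∝ 1/√M, t_X/t_C₃H₈ = √(M_X/M_C₃H₈).
2.50 = √(M_X/44.10)
M_X = 44.10 × 2.50² = 44.10 × 6.250 = 276 g/mol

276 g/mol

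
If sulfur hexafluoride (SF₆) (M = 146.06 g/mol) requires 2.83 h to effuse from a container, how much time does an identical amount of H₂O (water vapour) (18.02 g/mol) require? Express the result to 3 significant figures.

From Graham's law, t_H₂O/t_SF₆ = √(M_H₂O/M_SF₆) = √(18.02/146.06) = √0.1234 = 0.3512.
So the time for H₂O is 2.83 × 0.3512 = 0.994 h.

0.994 h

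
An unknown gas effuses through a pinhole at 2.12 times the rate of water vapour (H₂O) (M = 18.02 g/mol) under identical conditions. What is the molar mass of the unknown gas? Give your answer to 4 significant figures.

4.009 g/mol

By Graham's law, rate_X/rate_H₂O = √(M_H₂O/M_X).
2.12 = √(18.02/M_X)
M_X = 18.02 / 2.12² = 18.02 / 4.494 = 4.009 g/mol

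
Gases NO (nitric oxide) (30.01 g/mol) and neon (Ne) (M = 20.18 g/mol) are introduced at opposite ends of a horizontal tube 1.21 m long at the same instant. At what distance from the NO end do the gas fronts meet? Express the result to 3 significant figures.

0.545 m

Distances travelled in equal time are proportional to diffusion rates, so d_NO/d_Ne = √(M_Ne/M_NO) = √(20.18/30.01) = 0.8200.
With d_NO + d_Ne = 1.21 m, d_Ne = 1.21/(1 + 0.8200) = 0.6648 m.
d_NO = 1.21 − 0.6648 = 0.545 m.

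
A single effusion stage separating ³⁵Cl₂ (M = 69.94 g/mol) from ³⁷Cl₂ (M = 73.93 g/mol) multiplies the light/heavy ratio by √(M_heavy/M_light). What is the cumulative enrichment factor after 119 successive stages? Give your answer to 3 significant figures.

27.1

Each stage multiplies the ratio by α = √(73.93/69.94), so after 119 stages the overall factor is α^119 = (73.93/69.94)^(119/2).
= 1.05705^(119/2) = 27.1.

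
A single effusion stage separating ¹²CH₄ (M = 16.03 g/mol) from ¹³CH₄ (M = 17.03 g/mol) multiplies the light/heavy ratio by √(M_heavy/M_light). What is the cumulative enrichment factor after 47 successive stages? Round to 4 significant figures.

4.146

The single-stage factor is √(M_heavy/M_light), so 47 stages give [√(17.03/16.03)]^47 = (17.03/16.03)^(47/2).
= 1.06238^(47/2) = 4.146.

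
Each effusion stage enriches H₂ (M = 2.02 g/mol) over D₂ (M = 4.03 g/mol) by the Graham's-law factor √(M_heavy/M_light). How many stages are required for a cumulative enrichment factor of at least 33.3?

With α = √(4.03/2.02) per stage, ln α = ½ ln(1.99505) = 0.3453.
Need α^N ≥ 33.3 ⇒ N ≥ ln(33.3) / ln α = 3.506 / 0.3453 = 10.15.
So at least 11 stages are needed.

11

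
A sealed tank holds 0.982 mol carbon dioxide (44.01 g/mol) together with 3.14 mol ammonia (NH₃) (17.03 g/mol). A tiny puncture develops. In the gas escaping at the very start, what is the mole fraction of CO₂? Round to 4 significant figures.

Rate_i ∝ x_i/√M_i (Graham's law weighted by mole fraction), so the effusate composition follows n_i/√M_i.
x_CO₂(eff) = (n_CO₂/√M_CO₂) / (n_CO₂/√M_CO₂ + n_NH₃/√M_NH₃)
= (0.982/√44.01) / (0.982/√44.01 + 3.14/√17.03) = 0.1480/(0.1480 + 0.7609) = 0.1629.

0.1629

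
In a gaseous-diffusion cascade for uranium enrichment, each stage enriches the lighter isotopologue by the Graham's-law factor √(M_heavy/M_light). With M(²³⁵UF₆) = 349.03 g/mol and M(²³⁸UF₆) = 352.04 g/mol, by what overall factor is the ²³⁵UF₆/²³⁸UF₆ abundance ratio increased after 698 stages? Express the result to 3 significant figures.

20.0

The single-stage factor is √(M_heavy/M_light), so 698 stages give [√(352.04/349.03)]^698 = (352.04/349.03)^(698/2).
= 1.00862^349 = 20.0.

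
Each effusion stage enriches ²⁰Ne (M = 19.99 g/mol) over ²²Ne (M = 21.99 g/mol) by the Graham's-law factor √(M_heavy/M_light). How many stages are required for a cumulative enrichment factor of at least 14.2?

With α = √(21.99/19.99) per stage, ln α = ½ ln(1.10005) = 0.04768.
Need α^N ≥ 14.2 ⇒ N ≥ ln(14.2) / ln α = 2.653 / 0.04768 = 55.65.
So at least 56 stages are needed.

56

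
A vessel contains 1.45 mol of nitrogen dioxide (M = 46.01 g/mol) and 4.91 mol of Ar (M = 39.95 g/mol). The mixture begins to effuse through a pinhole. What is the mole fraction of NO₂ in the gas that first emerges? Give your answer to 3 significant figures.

0.216

Each component's effusion rate ∝ (its partial pressure)·(1/√M) ∝ n_i/√M_i.
So x_NO₂ in the escaping gas = (n_NO₂/√M_NO₂) / Σ(n_i/√M_i)
= (1.45/√46.01) / (1.45/√46.01 + 4.91/√39.95) = 0.2138/(0.2138 + 0.7768) = 0.216.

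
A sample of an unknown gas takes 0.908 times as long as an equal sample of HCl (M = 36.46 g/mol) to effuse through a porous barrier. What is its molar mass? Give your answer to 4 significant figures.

Graham's law gives t_X/t_HCl = √(M_X/M_HCl).
0.908 = √(M_X/36.46)
M_X = 36.46 × 0.908² = 36.46 × 0.8245 = 30.06 g/mol

30.06 g/mol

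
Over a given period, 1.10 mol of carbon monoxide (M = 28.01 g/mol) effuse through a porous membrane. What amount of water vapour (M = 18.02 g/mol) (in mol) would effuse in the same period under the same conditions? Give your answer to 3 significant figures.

Since effusion rate ∝ 1/√M, rate_H₂O/rate_CO = √(M_CO/M_H₂O) = √(28.01/18.02) = √1.554 = 1.247.
So the amount for H₂O is 1.10 × 1.247 = 1.37 mol.

1.37 mol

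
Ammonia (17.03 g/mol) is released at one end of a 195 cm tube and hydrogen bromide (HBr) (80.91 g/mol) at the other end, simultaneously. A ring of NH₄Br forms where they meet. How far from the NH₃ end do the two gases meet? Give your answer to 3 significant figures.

The fronts meet when d_NH₃ + d_HBr = L with d_NH₃/d_HBr = √(M_HBr/M_NH₃) (Graham's law). Here √(M_HBr/M_NH₃) = √(80.91/17.03) = 2.180.
With d_NH₃ + d_HBr = 195 cm, d_HBr = 195/(1 + 2.180) = 61.33 cm.
d_NH₃ = 195 − 61.33 = 134 cm.

134 cm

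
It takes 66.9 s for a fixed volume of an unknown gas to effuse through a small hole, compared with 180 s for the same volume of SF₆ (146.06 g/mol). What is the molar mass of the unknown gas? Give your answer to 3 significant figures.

20.2 g/mol

Since effusion rate ∝ 1/√M, t_X/t_SF₆ = √(M_X/M_SF₆).
66.9/180 = 0.3717 = √(M_X/146.06)
M_X = 146.06 × 0.3717² = 146.06 × 0.1381 = 20.2 g/mol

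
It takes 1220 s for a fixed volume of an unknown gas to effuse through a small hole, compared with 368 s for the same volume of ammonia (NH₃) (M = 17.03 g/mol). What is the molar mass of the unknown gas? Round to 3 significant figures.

Since effusion rate ∝ 1/√M, t_X/t_NH₃ = √(M_X/M_NH₃).
1220/368 = 3.315 = √(M_X/17.03)
M_X = 17.03 × 3.315² = 17.03 × 10.99 = 187 g/mol

187 g/mol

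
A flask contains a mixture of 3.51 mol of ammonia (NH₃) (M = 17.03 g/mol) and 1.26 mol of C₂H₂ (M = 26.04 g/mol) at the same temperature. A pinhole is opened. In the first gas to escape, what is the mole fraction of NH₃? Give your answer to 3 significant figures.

0.775

Rate_i ∝ x_i/√M_i (Graham's law weighted by mole fraction), so the effusate composition follows n_i/√M_i.
Mole fraction of NH₃ in the effusate = (n_NH₃/√M_NH₃) / (n_NH₃/√M_NH₃ + n_C₂H₂/√M_C₂H₂)
= (3.51/√17.03) / (3.51/√17.03 + 1.26/√26.04) = 0.8505/(0.8505 + 0.2469) = 0.775.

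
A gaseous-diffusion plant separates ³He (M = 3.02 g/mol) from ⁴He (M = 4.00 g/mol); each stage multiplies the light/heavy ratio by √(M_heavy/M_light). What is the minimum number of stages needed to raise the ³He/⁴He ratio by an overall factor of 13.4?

19

With α = √(4.00/3.02) per stage, ln α = ½ ln(1.32450) = 0.1405.
Need α^N ≥ 13.4 ⇒ N ≥ ln(13.4) / ln α = 2.595 / 0.1405 = 18.47.
Rounding up, N = 19 stages.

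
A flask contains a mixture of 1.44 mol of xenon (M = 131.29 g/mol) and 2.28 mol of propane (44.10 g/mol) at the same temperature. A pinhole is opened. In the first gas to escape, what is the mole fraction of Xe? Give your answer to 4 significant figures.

Each component's effusion rate ∝ (its partial pressure)·(1/√M) ∝ n_i/√M_i.
So x_Xe in the escaping gas = (n_Xe/√M_Xe) / Σ(n_i/√M_i)
= (1.44/√131.29) / (1.44/√131.29 + 2.28/√44.10) = 0.1257/(0.1257 + 0.3433) = 0.2680.

0.2680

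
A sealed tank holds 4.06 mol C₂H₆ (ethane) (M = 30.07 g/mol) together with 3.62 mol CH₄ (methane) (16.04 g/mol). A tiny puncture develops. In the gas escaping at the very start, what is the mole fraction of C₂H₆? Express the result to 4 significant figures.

Effusion rate of each component ∝ n_i/√M_i (partial pressure × 1/√M).
x_C₂H₆(eff) = (n_C₂H₆/√M_C₂H₆) / (n_C₂H₆/√M_C₂H₆ + n_CH₄/√M_CH₄)
= (4.06/√30.07) / (4.06/√30.07 + 3.62/√16.04) = 0.7404/(0.7404 + 0.9039) = 0.4503.

0.4503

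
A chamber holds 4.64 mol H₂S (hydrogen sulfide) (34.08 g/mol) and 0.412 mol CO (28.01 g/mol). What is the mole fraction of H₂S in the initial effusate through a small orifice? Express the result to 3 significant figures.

0.911

Each component's effusion rate ∝ (its partial pressure)·(1/√M) ∝ n_i/√M_i.
So x_H₂S in the escaping gas = (n_H₂S/√M_H₂S) / Σ(n_i/√M_i)
= (4.64/√34.08) / (4.64/√34.08 + 0.412/√28.01) = 0.7948/(0.7948 + 0.07785) = 0.911.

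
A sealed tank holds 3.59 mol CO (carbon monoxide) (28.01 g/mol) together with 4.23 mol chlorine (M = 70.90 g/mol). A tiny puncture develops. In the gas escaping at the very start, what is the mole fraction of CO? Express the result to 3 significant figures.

0.575

The effusion rate of species i is ∝ p_i/√M_i ∝ n_i/√M_i.
So x_CO in the escaping gas = (n_CO/√M_CO) / Σ(n_i/√M_i)
= (3.59/√28.01) / (3.59/√28.01 + 4.23/√70.90) = 0.6783/(0.6783 + 0.5024) = 0.575.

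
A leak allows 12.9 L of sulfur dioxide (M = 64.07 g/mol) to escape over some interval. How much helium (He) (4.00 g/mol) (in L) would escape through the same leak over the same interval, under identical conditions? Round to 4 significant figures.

From Graham's law, rate_He/rate_SO₂ = √(M_SO₂/M_He) = √(64.07/4.00) = √16.02 = 4.002.
So the volume for He is 12.9 × 4.002 = 51.63 L.

51.63 L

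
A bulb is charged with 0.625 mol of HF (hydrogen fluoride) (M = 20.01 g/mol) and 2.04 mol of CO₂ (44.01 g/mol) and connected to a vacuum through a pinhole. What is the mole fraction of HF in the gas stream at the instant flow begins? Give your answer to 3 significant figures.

0.312

Each component's effusion rate ∝ (its partial pressure)·(1/√M) ∝ n_i/√M_i.
So x_HF in the escaping gas = (n_HF/√M_HF) / Σ(n_i/√M_i)
= (0.625/√20.01) / (0.625/√20.01 + 2.04/√44.01) = 0.1397/(0.1397 + 0.3075) = 0.312.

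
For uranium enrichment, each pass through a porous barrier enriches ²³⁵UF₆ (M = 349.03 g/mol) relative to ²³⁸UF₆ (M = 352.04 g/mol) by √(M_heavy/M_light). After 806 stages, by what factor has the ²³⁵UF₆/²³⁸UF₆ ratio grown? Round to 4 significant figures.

31.83

Each stage multiplies the ratio by α = √(352.04/349.03), so after 806 stages the overall factor is α^806 = (352.04/349.03)^(806/2).
= 1.00862^403 = 31.83.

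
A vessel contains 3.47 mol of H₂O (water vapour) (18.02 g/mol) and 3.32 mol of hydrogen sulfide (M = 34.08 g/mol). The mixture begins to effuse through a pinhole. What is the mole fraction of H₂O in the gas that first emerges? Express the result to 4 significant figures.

Effusion rate of each component ∝ n_i/√M_i (partial pressure × 1/√M).
So x_H₂O in the escaping gas = (n_H₂O/√M_H₂O) / Σ(n_i/√M_i)
= (3.47/√18.02) / (3.47/√18.02 + 3.32/√34.08) = 0.8174/(0.8174 + 0.5687) = 0.5897.

0.5897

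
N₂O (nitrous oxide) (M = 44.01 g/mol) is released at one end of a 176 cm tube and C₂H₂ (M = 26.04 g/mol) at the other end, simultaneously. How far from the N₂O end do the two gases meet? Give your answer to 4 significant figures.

Graham's law gives d_N₂O/d_C₂H₂ = rate_N₂O/rate_C₂H₂ = √(M_C₂H₂/M_N₂O) = √(26.04/44.01) = 0.7692.
With d_N₂O + d_C₂H₂ = 176 cm, d_C₂H₂ = 176/(1 + 0.7692) = 99.48 cm.
d_N₂O = 176 − 99.48 = 76.52 cm.

76.52 cm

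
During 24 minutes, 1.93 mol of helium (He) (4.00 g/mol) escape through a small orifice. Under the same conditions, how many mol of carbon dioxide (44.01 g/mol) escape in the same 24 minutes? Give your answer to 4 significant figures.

Using Graham's law: rate_CO₂/rate_He = √(M_He/M_CO₂) = √(4.00/44.01) = √0.09089 = 0.3015.
So the amount for CO₂ is 1.93 × 0.3015 = 0.5819 mol.

0.5819 mol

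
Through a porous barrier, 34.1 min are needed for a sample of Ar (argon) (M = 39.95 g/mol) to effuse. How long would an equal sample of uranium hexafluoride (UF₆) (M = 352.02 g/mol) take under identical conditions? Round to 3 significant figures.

By Graham's law, t_UF₆/t_Ar = √(M_UF₆/M_Ar) = √(352.02/39.95) = √8.812 = 2.968.
So the time for UF₆ is 34.1 × 2.968 = 101 min.

101 min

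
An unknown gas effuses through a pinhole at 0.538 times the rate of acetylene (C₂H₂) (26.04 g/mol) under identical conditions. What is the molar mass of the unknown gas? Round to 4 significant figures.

From Graham's law, rate_X/rate_C₂H₂ = √(M_C₂H₂/M_X).
0.538 = √(26.04/M_X)
M_X = 26.04 / 0.538² = 26.04 / 0.2894 = 89.97 g/mol

89.97 g/mol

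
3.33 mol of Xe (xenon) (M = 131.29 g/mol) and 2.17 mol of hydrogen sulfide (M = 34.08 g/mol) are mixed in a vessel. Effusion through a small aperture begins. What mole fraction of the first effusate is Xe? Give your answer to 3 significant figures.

The effusion rate of species i is ∝ p_i/√M_i ∝ n_i/√M_i.
Mole fraction of Xe in the effusate = (n_Xe/√M_Xe) / (n_Xe/√M_Xe + n_H₂S/√M_H₂S)
= (3.33/√131.29) / (3.33/√131.29 + 2.17/√34.08) = 0.2906/(0.2906 + 0.3717) = 0.439.

0.439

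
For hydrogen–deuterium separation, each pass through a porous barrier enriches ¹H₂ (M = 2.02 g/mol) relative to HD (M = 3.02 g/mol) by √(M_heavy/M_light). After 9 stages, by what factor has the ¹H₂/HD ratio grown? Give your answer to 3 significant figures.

6.11

The single-stage factor is √(M_heavy/M_light), so 9 stages give [√(3.02/2.02)]^9 = (3.02/2.02)^(9/2).
= 1.49505^(9/2) = 6.11.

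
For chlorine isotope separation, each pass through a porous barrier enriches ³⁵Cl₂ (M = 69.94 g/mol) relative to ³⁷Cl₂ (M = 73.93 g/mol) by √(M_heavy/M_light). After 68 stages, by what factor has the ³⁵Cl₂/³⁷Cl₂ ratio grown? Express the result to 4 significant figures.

6.595

Each stage multiplies the ratio by α = √(73.93/69.94), so after 68 stages the overall factor is α^68 = (73.93/69.94)^(68/2).
= 1.05705^34 = 6.595.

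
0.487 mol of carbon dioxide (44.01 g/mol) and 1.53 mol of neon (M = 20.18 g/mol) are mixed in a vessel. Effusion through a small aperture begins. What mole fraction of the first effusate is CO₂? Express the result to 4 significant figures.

Each component's effusion rate ∝ (its partial pressure)·(1/√M) ∝ n_i/√M_i.
x_CO₂(eff) = (n_CO₂/√M_CO₂) / (n_CO₂/√M_CO₂ + n_Ne/√M_Ne)
= (0.487/√44.01) / (0.487/√44.01 + 1.53/√20.18) = 0.07341/(0.07341 + 0.3406) = 0.1773.

0.1773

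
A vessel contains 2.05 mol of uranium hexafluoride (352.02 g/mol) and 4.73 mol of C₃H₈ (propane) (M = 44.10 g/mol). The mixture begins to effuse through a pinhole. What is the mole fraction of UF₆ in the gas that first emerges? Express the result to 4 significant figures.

0.1330

Effusion rate of each component ∝ n_i/√M_i (partial pressure × 1/√M).
x_UF₆(eff) = (n_UF₆/√M_UF₆) / (n_UF₆/√M_UF₆ + n_C₃H₈/√M_C₃H₈)
= (2.05/√352.02) / (2.05/√352.02 + 4.73/√44.10) = 0.1093/(0.1093 + 0.7123) = 0.1330.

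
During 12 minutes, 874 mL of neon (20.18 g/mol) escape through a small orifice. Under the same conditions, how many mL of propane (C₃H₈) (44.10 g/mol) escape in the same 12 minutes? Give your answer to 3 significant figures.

591 mL

Using Graham's law: rate_C₃H₈/rate_Ne = √(M_Ne/M_C₃H₈) = √(20.18/44.10) = √0.4576 = 0.6765.
So the volume for C₃H₈ is 874 × 0.6765 = 591 mL.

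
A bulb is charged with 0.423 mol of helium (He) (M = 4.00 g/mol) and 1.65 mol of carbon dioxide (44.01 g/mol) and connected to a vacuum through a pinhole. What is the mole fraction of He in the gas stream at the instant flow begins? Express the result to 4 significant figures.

The effusion rate of species i is ∝ p_i/√M_i ∝ n_i/√M_i.
Mole fraction of He in the effusate = (n_He/√M_He) / (n_He/√M_He + n_CO₂/√M_CO₂)
= (0.423/√4.00) / (0.423/√4.00 + 1.65/√44.01) = 0.2115/(0.2115 + 0.2487) = 0.4596.

0.4596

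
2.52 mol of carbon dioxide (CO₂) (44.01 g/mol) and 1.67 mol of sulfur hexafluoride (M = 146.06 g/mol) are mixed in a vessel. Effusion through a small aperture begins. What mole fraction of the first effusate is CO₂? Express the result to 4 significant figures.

Effusion rate of each component ∝ n_i/√M_i (partial pressure × 1/√M).
So x_CO₂ in the escaping gas = (n_CO₂/√M_CO₂) / Σ(n_i/√M_i)
= (2.52/√44.01) / (2.52/√44.01 + 1.67/√146.06) = 0.3799/(0.3799 + 0.1382) = 0.7333.

0.7333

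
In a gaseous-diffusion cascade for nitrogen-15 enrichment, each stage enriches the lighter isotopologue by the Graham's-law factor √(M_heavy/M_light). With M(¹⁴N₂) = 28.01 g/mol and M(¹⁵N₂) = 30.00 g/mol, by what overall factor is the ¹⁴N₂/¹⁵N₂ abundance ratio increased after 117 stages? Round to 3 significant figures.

55.4

Overall factor = α^117 with α = √(30.00/28.01), i.e. (30.00/28.01)^(117/2).
= 1.07105^(117/2) = 55.4.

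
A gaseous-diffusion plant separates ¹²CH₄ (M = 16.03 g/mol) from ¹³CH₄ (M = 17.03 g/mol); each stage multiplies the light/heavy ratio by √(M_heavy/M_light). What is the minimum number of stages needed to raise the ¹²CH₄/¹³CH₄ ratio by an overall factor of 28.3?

Per stage α = (17.03/16.03)^(1/2) = 1.06238^0.5, giving ln α = 0.03026.
Need α^N ≥ 28.3 ⇒ N ≥ ln(28.3) / ln α = 3.343 / 0.03026 = 110.48.
Minimum whole number of stages: N = 111.

111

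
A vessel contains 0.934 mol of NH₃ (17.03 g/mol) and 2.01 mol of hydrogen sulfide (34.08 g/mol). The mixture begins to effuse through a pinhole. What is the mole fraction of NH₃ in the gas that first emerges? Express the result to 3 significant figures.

0.397

Effusion rate of each component ∝ n_i/√M_i (partial pressure × 1/√M).
x_NH₃(eff) = (n_NH₃/√M_NH₃) / (n_NH₃/√M_NH₃ + n_H₂S/√M_H₂S)
= (0.934/√17.03) / (0.934/√17.03 + 2.01/√34.08) = 0.2263/(0.2263 + 0.3443) = 0.397.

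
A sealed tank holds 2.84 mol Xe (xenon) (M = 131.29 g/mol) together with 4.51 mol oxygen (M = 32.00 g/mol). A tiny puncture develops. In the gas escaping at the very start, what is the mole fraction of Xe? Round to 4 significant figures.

0.2372

The effusion rate of species i is ∝ p_i/√M_i ∝ n_i/√M_i.
x_Xe(eff) = (n_Xe/√M_Xe) / (n_Xe/√M_Xe + n_O₂/√M_O₂)
= (2.84/√131.29) / (2.84/√131.29 + 4.51/√32.00) = 0.2479/(0.2479 + 0.7973) = 0.2372.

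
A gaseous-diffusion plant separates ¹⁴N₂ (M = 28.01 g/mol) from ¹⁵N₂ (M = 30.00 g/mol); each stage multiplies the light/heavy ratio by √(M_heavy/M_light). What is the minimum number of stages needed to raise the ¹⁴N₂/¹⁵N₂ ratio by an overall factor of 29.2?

99

Single-stage factor α = √(30.00/28.01), so ln α = ½ ln(1.07105) = 0.03432.
Need α^N ≥ 29.2 ⇒ N ≥ ln(29.2) / ln α = 3.374 / 0.03432 = 98.32.
Rounding up, N = 99 stages.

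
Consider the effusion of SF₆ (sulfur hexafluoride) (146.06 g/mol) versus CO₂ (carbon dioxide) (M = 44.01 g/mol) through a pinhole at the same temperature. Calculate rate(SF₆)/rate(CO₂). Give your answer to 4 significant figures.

0.5489

Graham's law gives rate_SF₆/rate_CO₂ = √(M_CO₂/M_SF₆) = √(44.01/146.06) = √0.3013 = 0.5489.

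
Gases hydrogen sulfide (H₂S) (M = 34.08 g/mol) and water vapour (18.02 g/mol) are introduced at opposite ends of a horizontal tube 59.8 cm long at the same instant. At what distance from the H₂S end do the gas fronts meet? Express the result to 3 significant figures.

Distances travelled in equal time are proportional to diffusion rates, so d_H₂S/d_H₂O = √(M_H₂O/M_H₂S) = √(18.02/34.08) = 0.7272.
With d_H₂S + d_H₂O = 59.8 cm, d_H₂O = 59.8/(1 + 0.7272) = 34.62 cm.
d_H₂S = 59.8 − 34.62 = 25.2 cm.

25.2 cm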